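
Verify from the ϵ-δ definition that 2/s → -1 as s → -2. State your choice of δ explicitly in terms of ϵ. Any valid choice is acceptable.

Suppose ϵ > 0. We seek δ > 0 such that 0 < |s + 2| < δ implies |2/s + 1| < ϵ.
|2/s + 1| = 2·|-2 − s|/(2·|s|) = 2|s + 2|/(2|s|).
Restrict δ ≤ 1. Then |s + 2| < 1 gives |s| > 1, so 2|s| > 2.
Then |2/s + 1| < 2|s + 2|/2, which is < ϵ when |s + 2| < ϵ.
Take δ = min(1, ϵ). Then 0 < |s + 2| < δ gives both |s + 2| < 1 and |s + 2| < ϵ, so |2/s + 1| < ϵ.

δ = min(1, ϵ)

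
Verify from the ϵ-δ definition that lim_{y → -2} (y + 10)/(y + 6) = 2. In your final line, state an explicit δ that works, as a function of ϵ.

δ = min(2, 2ϵ)

Let ϵ > 0. We want δ > 0 with 0 < |y + 2| < δ ⇒ |(y + 10)/(y + 6) − 2| < ϵ.
Combining over a common denominator, (y + 10)/(y + 6) − 2 = [(y + 10)·4 − 8·(y + 6)] / [4·(y + 6)] = -4(y + 2) / (4(y + 6)).
So |(y + 10)/(y + 6) − 2| = 4|y + 2| / (4·|y + 6|).
Require δ ≤ 2, so |y + 6| ≥ |4| − |y + 2| > 4 − 2 = 2.
Hence |(y + 10)/(y + 6) − 2| < 4|y + 2|/(4·2) = (1/2)|y + 2|, which is < ϵ once |y + 2| < 2ϵ.
Take δ = min(2, 2ϵ). Then 0 < |y + 2| < δ forces both bounds, so |(y + 10)/(y + 6) − 2| < ϵ.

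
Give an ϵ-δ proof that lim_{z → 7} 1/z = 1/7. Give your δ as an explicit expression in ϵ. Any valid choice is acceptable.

δ = min(7/2, (49/2)ϵ)

Let ϵ > 0 be given. We seek δ > 0 such that 0 < |z − 7| < δ implies |1/z − (1/7)| < ϵ.
|1/z − (1/7)| = |7 − z|/(7·|z|) = |z − 7|/(7|z|).
Restrict δ ≤ 7/2. Then |z − 7| < 7/2 gives |z| > 7/2, so 7|z| > 49/2.
Then |1/z − (1/7)| < |z − 7|/(49/2), which is < ϵ when |z − 7| < (49/2)ϵ.
Take δ = min(7/2, (49/2)ϵ). Then 0 < |z − 7| < δ gives both |z − 7| < 7/2 and |z − 7| < (49/2)ϵ, so |1/z − (1/7)| < ϵ.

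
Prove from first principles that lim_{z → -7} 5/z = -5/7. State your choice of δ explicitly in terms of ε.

Suppose ε > 0. We seek δ > 0 such that 0 < |z + 7| < δ implies |5/z + 5/7| < ε.
|5/z + 5/7| = 5·|-7 − z|/(7·|z|) = 5|z + 7|/(7|z|).
Require δ ≤ 7/2 so that |z| > 7 − 7/2 = 7/2, hence 7|z| > 49/2.
Then |5/z + 5/7| < 5|z + 7|/(49/2), which is < ε when |z + 7| < (49/10)ε.
Take δ = min(7/2, (49/10)ε). Then 0 < |z + 7| < δ gives both |z + 7| < 7/2 and |z + 7| < (49/10)ε, so |5/z + 5/7| < ε.

δ = min(7/2, (49/10)ε)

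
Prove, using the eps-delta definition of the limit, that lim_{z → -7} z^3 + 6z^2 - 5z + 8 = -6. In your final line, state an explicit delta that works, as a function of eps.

Let eps > 0 be given. We want delta > 0 such that 0 < |z + 7| < delta implies |(z^3 + 6z^2 - 5z + 8) + 6| < eps.
(z^3 + 6z^2 - 5z + 8) + 6 = z^3 + 6z^2 - 5z + 14 = (z + 7)(z^2 - z + 2).
So |(z^3 + 6z^2 - 5z + 8) + 6| = |z + 7|·|z^2 - z + 2|.
Require delta ≤ 1. Then |z + 7| < 1 gives |z| < 8, and by the triangle inequality |z^2 - z + 2| ≤ 8^2 + 8 + 2 = 74.
Hence |(z^3 + 6z^2 - 5z + 8) + 6| ≤ 74|z + 7| < eps provided |z + 7| < eps/74.
Choosing delta = min(1, eps/74) ensures both conditions, hence |(z^3 + 6z^2 - 5z + 8) + 6| < eps.

delta = min(1, eps/74)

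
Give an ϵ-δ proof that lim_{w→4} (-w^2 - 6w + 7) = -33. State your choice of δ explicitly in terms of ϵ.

δ = min(1, ϵ/15)

Let ϵ > 0 be given. We want δ > 0 such that 0 < |w − 4| < δ implies |(-w^2 - 6w + 7) + 33| < ϵ.
(-w^2 - 6w + 7) + 33 = -w^2 - 6w + 40 = (w − 4)(-w - 10).
So |(-w^2 - 6w + 7) + 33| = |w − 4|·|-w - 10|.
Assume first that |w − 4| < 1, so |w| < 5. Then |-w - 10| ≤ 5 + 10 = 15.
Hence |(-w^2 - 6w + 7) + 33| ≤ 15|w − 4| < ϵ provided |w − 4| < ϵ/15.
Choosing δ = min(1, ϵ/15) ensures both conditions, hence |(-w^2 - 6w + 7) + 33| < ϵ.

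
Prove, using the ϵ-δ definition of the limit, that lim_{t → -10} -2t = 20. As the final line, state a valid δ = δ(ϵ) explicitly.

δ = ϵ/2

Fix ϵ > 0. We need δ > 0 so that 0 < |t + 10| < δ implies |(-2t) − 20| < ϵ.
Since (-2t) − 20 = -2(t + 10), we have |(-2t) − 20| = 2|t + 10|.
Thus it suffices that |t + 10| < ϵ/2.
Choosing δ = ϵ/2 gives |(-2t) − 20| = 2|t + 10| < ϵ whenever |t + 10| < δ.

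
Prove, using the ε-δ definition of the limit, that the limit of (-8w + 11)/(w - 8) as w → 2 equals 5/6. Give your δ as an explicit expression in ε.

Let ε > 0 be given. We want δ > 0 with 0 < |w − 2| < δ ⇒ |(-8w + 11)/(w - 8) − (5/6)| < ε.
Combining over a common denominator, (-8w + 11)/(w - 8) − (5/6) = [(-8w + 11)·(-6) − (-5)·(w - 8)] / [(-6)·(w - 8)] = 53(w − 2) / ((-6)(w - 8)).
So |(-8w + 11)/(w - 8) − (5/6)| = 53|w − 2| / (6·|w − 8|).
Restrict δ ≤ 3. Then |w − 2| < 3 gives |w − 8| = |(w − 2) + (-6)| ≥ 6 − 3 = 3.
Hence |(-8w + 11)/(w - 8) − (5/6)| < 53|w − 2|/(6·3) = (53/18)|w − 2|, which is < ε once |w − 2| < (18/53)ε.
Take δ = min(3, (18/53)ε). Then 0 < |w − 2| < δ forces both bounds, so |(-8w + 11)/(w - 8) − (5/6)| < ε.

δ = min(3, (18/53)ε)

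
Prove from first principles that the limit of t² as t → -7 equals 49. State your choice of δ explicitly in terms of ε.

Let ε > 0 be given. We seek δ > 0 with 0 < |t + 7| < δ ⇒ |t² − 49| < ε.
Factor: t² − 49 = (t + 7)(t - 7), so |t² − 49| = |t + 7|·|t - 7|.
Restrict δ ≤ 2. Then |t + 7| < 2 gives |t| < 9, so by the triangle inequality |t - 7| ≤ 9 + 7 = 16.
Hence |t² − 49| ≤ 16|t + 7|, which is < ε once |t + 7| < ε/16.
Take δ = min(2, ε/16). If 0 < |t + 7| < δ then both bounds hold and |t² − 49| ≤ 16|t + 7| < 16·(ε/16) = ε.

δ = min(2, ε/16)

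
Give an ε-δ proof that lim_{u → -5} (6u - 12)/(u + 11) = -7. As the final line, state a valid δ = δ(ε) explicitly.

Fix ε > 0. We want δ > 0 with 0 < |u + 5| < δ ⇒ |(6u - 12)/(u + 11) + 7| < ε.
Combining over a common denominator, (6u - 12)/(u + 11) + 7 = [(6u - 12)·6 − (-42)·(u + 11)] / [6·(u + 11)] = 78(u + 5) / (6(u + 11)).
So |(6u - 12)/(u + 11) + 7| = 78|u + 5| / (6·|u + 11|).
Restrict δ ≤ 3. Then |u + 5| < 3 gives |u + 11| = |(u + 5) + 6| ≥ 6 − 3 = 3.
Hence |(6u - 12)/(u + 11) + 7| < 78|u + 5|/(6·3) = (13/3)|u + 5|, which is < ε once |u + 5| < (3/13)ε.
Take δ = min(3, (3/13)ε). Then 0 < |u + 5| < δ forces both bounds, so |(6u - 12)/(u + 11) + 7| < ε.

δ = min(3, (3/13)ε)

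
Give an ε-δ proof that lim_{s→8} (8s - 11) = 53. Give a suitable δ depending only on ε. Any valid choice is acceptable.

Let ε > 0 be given. We need δ > 0 so that 0 < |s − 8| < δ implies |(8s - 11) − 53| < ε.
|(8s - 11) − 53| = |8s - 64| = 8|s − 8|.
Thus it suffices that |s − 8| < ε/8.
Take δ = ε/8. If 0 < |s − 8| < δ then |(8s - 11) − 53| = 8|s − 8| < 8·(ε/8) = ε.

δ = ε/8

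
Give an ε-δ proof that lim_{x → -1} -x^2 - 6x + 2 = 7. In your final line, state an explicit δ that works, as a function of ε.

Let ε > 0. We want δ > 0 such that 0 < |x + 1| < δ implies |(-x^2 - 6x + 2) − 7| < ε.
(-x^2 - 6x + 2) − 7 = -x^2 - 6x - 5 = (x + 1)(-x - 5).
So |(-x^2 - 6x + 2) − 7| = |x + 1|·|-x - 5|.
Require δ ≤ 1. Then |x + 1| < 1 gives |x| < 2, and by the triangle inequality |-x - 5| ≤ 2 + 5 = 7.
Hence |(-x^2 - 6x + 2) − 7| ≤ 7|x + 1| < ε provided |x + 1| < ε/7.
Take δ = min(1, ε/7). Then 0 < |x + 1| < δ gives both |x + 1| < 1 and |x + 1| < ε/7, so |(-x^2 - 6x + 2) − 7| < ε.

δ = min(1, ε/7)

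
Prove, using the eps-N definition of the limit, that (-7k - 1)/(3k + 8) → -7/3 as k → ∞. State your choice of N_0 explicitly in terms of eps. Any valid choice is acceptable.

Suppose eps > 0. For k ≥ 1, |(-7k - 1)/(3k + 8) + 7/3| = |53|/(3(3k + 8)) = 53/(3(3k + 8)).
Since 3k + 8 ≥ 3k for k ≥ 1, this is ≤ 53/(3·3k) = (53/9)/k.
So |(-7k - 1)/(3k + 8) + 7/3| < eps whenever k > (53/9)/eps.
Take N_0 = (53/9)/eps. If k > N_0 then |(-7k - 1)/(3k + 8) + 7/3| ≤ (53/9)/k < eps.

N_0 = (53/9)/eps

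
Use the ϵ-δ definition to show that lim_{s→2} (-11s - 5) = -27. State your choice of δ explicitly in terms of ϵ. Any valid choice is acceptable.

δ = ϵ/11

Let ϵ > 0 be given. We need δ > 0 so that 0 < |s − 2| < δ implies |(-11s - 5) + 27| < ϵ.
|(-11s - 5) + 27| = |-11s + 22| = 11|s − 2|.
So 11|s − 2| < ϵ exactly when |s − 2| < ϵ/11.
Take δ = ϵ/11. If 0 < |s − 2| < δ then |(-11s - 5) + 27| = 11|s − 2| < 11·(ϵ/11) = ϵ.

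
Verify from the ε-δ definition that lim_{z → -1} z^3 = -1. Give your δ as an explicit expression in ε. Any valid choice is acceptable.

δ = min(2, ε/13)

Let ε > 0. We seek δ > 0 with 0 < |z + 1| < δ ⇒ |z^3 + 1| < ε.
Factor: z^3 + 1 = (z + 1)(z^2 - z + 1), so |z^3 + 1| = |z + 1|·|z^2 - z + 1|.
Impose δ ≤ 2 so that |z| < 3; then |z^2 - z + 1| ≤ 13.
Hence |z^3 + 1| ≤ 13|z + 1|, which is < ε once |z + 1| < ε/13.
Take δ = min(2, ε/13). If 0 < |z + 1| < δ then both bounds hold and |z^3 + 1| ≤ 13|z + 1| < 13·(ε/13) = ε.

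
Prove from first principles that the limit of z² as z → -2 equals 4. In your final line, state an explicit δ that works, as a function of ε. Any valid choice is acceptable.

δ = min(1, ε/5)

Fix ε > 0. We seek δ > 0 with 0 < |z + 2| < δ ⇒ |z² − 4| < ε.
Factor: z² − 4 = (z + 2)(z - 2), so |z² − 4| = |z + 2|·|z - 2|.
Impose δ ≤ 1 so that |z| < 3; then |z - 2| ≤ 5.
Hence |z² − 4| ≤ 5|z + 2|, which is < ε once |z + 2| < ε/5.
Take δ = min(1, ε/5). If 0 < |z + 2| < δ then both bounds hold and |z² − 4| ≤ 5|z + 2| < 5·(ε/5) = ε.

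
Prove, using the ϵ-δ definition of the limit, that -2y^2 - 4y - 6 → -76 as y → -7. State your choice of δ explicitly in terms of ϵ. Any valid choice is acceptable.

Let ϵ > 0. We want δ > 0 such that 0 < |y + 7| < δ implies |(-2y^2 - 4y - 6) + 76| < ϵ.
(-2y^2 - 4y - 6) + 76 = -2y^2 - 4y + 70 = (y + 7)(-2y + 10).
So |(-2y^2 - 4y - 6) + 76| = |y + 7|·|-2y + 10|.
Require δ ≤ 1. Then |y + 7| < 1 gives |y| < 8, and by the triangle inequality |-2y + 10| ≤ 2·8 + 10 = 26.
Hence |(-2y^2 - 4y - 6) + 76| ≤ 26|y + 7| < ϵ provided |y + 7| < ϵ/26.
Take δ = min(1, ϵ/26). Then 0 < |y + 7| < δ gives both |y + 7| < 1 and |y + 7| < ϵ/26, so |(-2y^2 - 4y - 6) + 76| < ϵ.

δ = min(1, ϵ/26)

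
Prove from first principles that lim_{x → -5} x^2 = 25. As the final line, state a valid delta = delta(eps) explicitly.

Fix eps > 0. We seek delta > 0 with 0 < |x + 5| < delta ⇒ |x^2 − 25| < eps.
Factor: x^2 − 25 = (x + 5)(x - 5), so |x^2 − 25| = |x + 5|·|x - 5|.
Restrict delta ≤ 2. Then |x + 5| < 2 gives |x| < 7, so by the triangle inequality |x - 5| ≤ 7 + 5 = 12.
Hence |x^2 − 25| ≤ 12|x + 5|, which is < eps once |x + 5| < eps/12.
Take delta = min(2, eps/12). If 0 < |x + 5| < delta then both bounds hold and |x^2 − 25| ≤ 12|x + 5| < 12·(eps/12) = eps.

delta = min(2, eps/12)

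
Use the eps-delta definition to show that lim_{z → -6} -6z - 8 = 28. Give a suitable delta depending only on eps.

Let eps > 0 be given. We need delta > 0 so that 0 < |z + 6| < delta implies |(-6z - 8) − 28| < eps.
Since (-6z - 8) − 28 = -6(z + 6), we have |(-6z - 8) − 28| = 6|z + 6|.
So 6|z + 6| < eps exactly when |z + 6| < eps/6.
Take delta = eps/6. If 0 < |z + 6| < delta then |(-6z - 8) − 28| = 6|z + 6| < 6·(eps/6) = eps.

delta = eps/6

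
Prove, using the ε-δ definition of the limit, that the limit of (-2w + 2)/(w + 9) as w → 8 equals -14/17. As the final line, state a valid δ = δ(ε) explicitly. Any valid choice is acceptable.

δ = min(17/2, (289/40)ε)

Let ε > 0. We want δ > 0 with 0 < |w − 8| < δ ⇒ |(-2w + 2)/(w + 9) + 14/17| < ε.
Combining over a common denominator, (-2w + 2)/(w + 9) + 14/17 = [(-2w + 2)·17 − (-14)·(w + 9)] / [17·(w + 9)] = -20(w − 8) / (17(w + 9)).
So |(-2w + 2)/(w + 9) + 14/17| = 20|w − 8| / (17·|w + 9|).
Require δ ≤ 17/2, so |w + 9| ≥ |17| − |w − 8| > 17 − 17/2 = 17/2.
Hence |(-2w + 2)/(w + 9) + 14/17| < 20|w − 8|/(17·(17/2)) = (40/289)|w − 8|, which is < ε once |w − 8| < (289/40)ε.
Take δ = min(17/2, (289/40)ε). Then 0 < |w − 8| < δ forces both bounds, so |(-2w + 2)/(w + 9) + 14/17| < ε.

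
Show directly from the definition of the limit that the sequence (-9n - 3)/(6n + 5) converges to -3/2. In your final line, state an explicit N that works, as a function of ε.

Fix ε > 0. For n ≥ 1, |(-9n - 3)/(6n + 5) + 3/2| = |27|/(6(6n + 5)) = 27/(6(6n + 5)).
Since 6n + 5 ≥ 6n for n ≥ 1, this is ≤ 27/(6·6n) = (3/4)/n.
So |(-9n - 3)/(6n + 5) + 3/2| < ε whenever n > (3/4)/ε.
Take N = (3/4)/ε. If n > N then |(-9n - 3)/(6n + 5) + 3/2| ≤ (3/4)/n < ε.

N = (3/4)/ε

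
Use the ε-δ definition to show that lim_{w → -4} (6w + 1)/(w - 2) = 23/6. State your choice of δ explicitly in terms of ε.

Let ε > 0. We want δ > 0 with 0 < |w + 4| < δ ⇒ |(6w + 1)/(w - 2) − (23/6)| < ε.
Combining over a common denominator, (6w + 1)/(w - 2) − (23/6) = [(6w + 1)·(-6) − (-23)·(w - 2)] / [(-6)·(w - 2)] = -13(w + 4) / ((-6)(w - 2)).
So |(6w + 1)/(w - 2) − (23/6)| = 13|w + 4| / (6·|w − 2|).
Require δ ≤ 3, so |w − 2| ≥ |-6| − |w + 4| > 6 − 3 = 3.
Hence |(6w + 1)/(w - 2) − (23/6)| < 13|w + 4|/(6·3) = (13/18)|w + 4|, which is < ε once |w + 4| < (18/13)ε.
Take δ = min(3, (18/13)ε). Then 0 < |w + 4| < δ forces both bounds, so |(6w + 1)/(w - 2) − (23/6)| < ε.

δ = min(3, (18/13)ε)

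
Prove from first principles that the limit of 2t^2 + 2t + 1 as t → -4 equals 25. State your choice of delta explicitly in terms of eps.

Let eps > 0 be given. We want delta > 0 such that 0 < |t + 4| < delta implies |(2t^2 + 2t + 1) − 25| < eps.
(2t^2 + 2t + 1) − 25 = 2t^2 + 2t - 24 = (t + 4)(2t - 6).
So |(2t^2 + 2t + 1) − 25| = |t + 4|·|2t - 6|.
Require delta ≤ 2. Then |t + 4| < 2 gives |t| < 6, and by the triangle inequality |2t - 6| ≤ 2·6 + 6 = 18.
Hence |(2t^2 + 2t + 1) − 25| ≤ 18|t + 4| < eps provided |t + 4| < eps/18.
Choosing delta = min(2, eps/18) ensures both conditions, hence |(2t^2 + 2t + 1) − 25| < eps.

delta = min(2, eps/18)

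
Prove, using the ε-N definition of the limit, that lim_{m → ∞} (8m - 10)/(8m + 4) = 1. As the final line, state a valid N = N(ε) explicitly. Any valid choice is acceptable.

Let ε > 0 be given. For m ≥ 1, |(8m - 10)/(8m + 4) − 1| = |-112|/(8(8m + 4)) = 112/(8(8m + 4)).
Since 8m + 4 ≥ 8m for m ≥ 1, this is ≤ 112/(8·8m) = (7/4)/m.
So |(8m - 10)/(8m + 4) − 1| < ε whenever m > (7/4)/ε.
Take N = (7/4)/ε. If m > N then |(8m - 10)/(8m + 4) − 1| ≤ (7/4)/m < ε.

N = (7/4)/ε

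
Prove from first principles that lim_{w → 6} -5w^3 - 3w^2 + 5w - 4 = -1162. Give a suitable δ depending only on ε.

Let ε > 0 be given. We want δ > 0 such that 0 < |w − 6| < δ implies |(-5w^3 - 3w^2 + 5w - 4) + 1162| < ε.
(-5w^3 - 3w^2 + 5w - 4) + 1162 = -5w^3 - 3w^2 + 5w + 1158 = (w − 6)(-5w^2 - 33w - 193).
So |(-5w^3 - 3w^2 + 5w - 4) + 1162| = |w − 6|·|-5w^2 - 33w - 193|.
Assume first that |w − 6| < 1, so |w| < 7. Then |-5w^2 - 33w - 193| ≤ 5·7^2 + 33·7 + 193 = 669.
Hence |(-5w^3 - 3w^2 + 5w - 4) + 1162| ≤ 669|w − 6| < ε provided |w − 6| < ε/669.
Choosing δ = min(1, ε/669) ensures both conditions, hence |(-5w^3 - 3w^2 + 5w - 4) + 1162| < ε.

δ = min(1, ε/669)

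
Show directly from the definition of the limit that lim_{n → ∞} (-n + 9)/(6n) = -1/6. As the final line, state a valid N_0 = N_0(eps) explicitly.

Fix eps > 0. For n ≥ 1, |(-n + 9)/(6n) + 1/6| = |54|/(6(6n)) = 54/(6(6n)).
Since 6n ≥ 6n for n ≥ 1, this is ≤ 54/(6·6n) = (3/2)/n.
So |(-n + 9)/(6n) + 1/6| < eps whenever n > (3/2)/eps.
Take N_0 = (3/2)/eps. If n > N_0 then |(-n + 9)/(6n) + 1/6| ≤ (3/2)/n < eps.

N_0 = (3/2)/eps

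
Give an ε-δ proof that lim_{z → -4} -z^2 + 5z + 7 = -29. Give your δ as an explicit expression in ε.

Let ε > 0 be given. We want δ > 0 such that 0 < |z + 4| < δ implies |(-z^2 + 5z + 7) + 29| < ε.
(-z^2 + 5z + 7) + 29 = -z^2 + 5z + 36 = (z + 4)(-z + 9).
So |(-z^2 + 5z + 7) + 29| = |z + 4|·|-z + 9|.
Assume first that |z + 4| < 1, so |z| < 5. Then |-z + 9| ≤ 5 + 9 = 14.
Hence |(-z^2 + 5z + 7) + 29| ≤ 14|z + 4| < ε provided |z + 4| < ε/14.
Choosing δ = min(1, ε/14) ensures both conditions, hence |(-z^2 + 5z + 7) + 29| < ε.

δ = min(1, ε/14)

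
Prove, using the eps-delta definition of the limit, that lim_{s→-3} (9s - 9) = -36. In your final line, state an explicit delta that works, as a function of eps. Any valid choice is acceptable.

delta = eps/9

Suppose eps > 0. We need delta > 0 so that 0 < |s + 3| < delta implies |(9s - 9) + 36| < eps.
Since (9s - 9) + 36 = 9(s + 3), we have |(9s - 9) + 36| = 9|s + 3|.
So 9|s + 3| < eps exactly when |s + 3| < eps/9.
Choosing delta = eps/9 gives |(9s - 9) + 36| = 9|s + 3| < eps whenever |s + 3| < delta.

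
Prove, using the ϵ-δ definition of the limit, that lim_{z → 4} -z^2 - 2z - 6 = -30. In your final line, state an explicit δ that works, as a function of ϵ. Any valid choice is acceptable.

Fix ϵ > 0. We want δ > 0 such that 0 < |z − 4| < δ implies |(-z^2 - 2z - 6) + 30| < ϵ.
(-z^2 - 2z - 6) + 30 = -z^2 - 2z + 24 = (z − 4)(-z - 6).
So |(-z^2 - 2z - 6) + 30| = |z − 4|·|-z - 6|.
Assume first that |z − 4| < 2, so |z| < 6. Then |-z - 6| ≤ 6 + 6 = 12.
Hence |(-z^2 - 2z - 6) + 30| ≤ 12|z − 4| < ϵ provided |z − 4| < ϵ/12.
Take δ = min(2, ϵ/12). Then 0 < |z − 4| < δ gives both |z − 4| < 2 and |z − 4| < ϵ/12, so |(-z^2 - 2z - 6) + 30| < ϵ.

δ = min(2, ϵ/12)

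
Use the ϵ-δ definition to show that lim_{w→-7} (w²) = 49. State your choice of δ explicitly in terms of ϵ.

Fix ϵ > 0. We seek δ > 0 with 0 < |w + 7| < δ ⇒ |w² − 49| < ϵ.
Factor: w² − 49 = (w + 7)(w - 7), so |w² − 49| = |w + 7|·|w - 7|.
Impose δ ≤ 2 so that |w| < 9; then |w - 7| ≤ 16.
Hence |w² − 49| ≤ 16|w + 7|, which is < ϵ once |w + 7| < ϵ/16.
Take δ = min(2, ϵ/16). If 0 < |w + 7| < δ then both bounds hold and |w² − 49| ≤ 16|w + 7| < 16·(ϵ/16) = ϵ.

δ = min(2, ϵ/16)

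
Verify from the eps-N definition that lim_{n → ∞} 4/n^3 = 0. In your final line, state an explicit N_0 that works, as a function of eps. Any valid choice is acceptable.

Fix eps > 0. For n ≥ 1, |4/n^3 − 0| = 4/n^3.
4/n^3 < eps ⇔ n^3 > 4/eps ⇔ n > (4/eps)^{1/3}.
Take N_0 = (4/eps)^{1/3}. Then n > N_0 implies 4/n^3 < eps.

N_0 = (4/eps)^{1/3}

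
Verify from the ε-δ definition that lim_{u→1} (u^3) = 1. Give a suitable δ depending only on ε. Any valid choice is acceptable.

δ = min(1, ε/7)

Let ε > 0 be given. We seek δ > 0 with 0 < |u − 1| < δ ⇒ |u^3 − 1| < ε.
Factor: u^3 − 1 = (u − 1)(u^2 + u + 1), so |u^3 − 1| = |u − 1|·|u^2 + u + 1|.
Restrict δ ≤ 1. Then |u − 1| < 1 gives |u| < 2, so by the triangle inequality |u^2 + u + 1| ≤ 2^2 + 2 + 1 = 7.
Hence |u^3 − 1| ≤ 7|u − 1|, which is < ε once |u − 1| < ε/7.
Take δ = min(1, ε/7). If 0 < |u − 1| < δ then both bounds hold and |u^3 − 1| ≤ 7|u − 1| < 7·(ε/7) = ε.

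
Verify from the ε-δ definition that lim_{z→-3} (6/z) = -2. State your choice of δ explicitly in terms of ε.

δ = min(3/2, (3/4)ε)

Suppose ε > 0. We seek δ > 0 such that 0 < |z + 3| < δ implies |6/z + 2| < ε.
|6/z + 2| = 6·|-3 − z|/(3·|z|) = 6|z + 3|/(3|z|).
Restrict δ ≤ 3/2. Then |z + 3| < 3/2 gives |z| > 3/2, so 3|z| > 9/2.
Then |6/z + 2| < 6|z + 3|/(9/2), which is < ε when |z + 3| < (3/4)ε.
Take δ = min(3/2, (3/4)ε). Then 0 < |z + 3| < δ gives both |z + 3| < 3/2 and |z + 3| < (3/4)ε, so |6/z + 2| < ε.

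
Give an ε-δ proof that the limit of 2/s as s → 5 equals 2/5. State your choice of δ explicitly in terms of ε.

Let ε > 0. We seek δ > 0 such that 0 < |s − 5| < δ implies |2/s − (2/5)| < ε.
|2/s − (2/5)| = 2·|5 − s|/(5·|s|) = 2|s − 5|/(5|s|).
Restrict δ ≤ 5/2. Then |s − 5| < 5/2 gives |s| > 5/2, so 5|s| > 25/2.
Then |2/s − (2/5)| < 2|s − 5|/(25/2), which is < ε when |s − 5| < (25/4)ε.
Take δ = min(5/2, (25/4)ε). Then 0 < |s − 5| < δ gives both |s − 5| < 5/2 and |s − 5| < (25/4)ε, so |2/s − (2/5)| < ε.

δ = min(5/2, (25/4)ε)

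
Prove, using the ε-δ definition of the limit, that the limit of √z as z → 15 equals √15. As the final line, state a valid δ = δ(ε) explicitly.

δ = min(15, √15·ε)

Let ε > 0 be given. We want δ > 0 such that 0 < |z − 15| < δ implies |√z − √15| < ε.
Multiplying by the conjugate, |√z − √15| = |z − 15|/(√z + √15).
Restrict δ ≤ 15 so that |z − 15| < 15 forces z > 0, and then √z + √15 > √15.
Hence |√z − √15| < |z − 15|/√15, which is < ε once |z − 15| < √15·ε.
Take δ = min(15, √15·ε). If 0 < |z − 15| < δ then z > 0 and |√z − √15| < |z − 15|/√15 < ε.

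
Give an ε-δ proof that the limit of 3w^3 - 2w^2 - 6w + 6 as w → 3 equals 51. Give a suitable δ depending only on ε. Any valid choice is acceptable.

δ = min(1, ε/91)

Let ε > 0. We want δ > 0 such that 0 < |w − 3| < δ implies |(3w^3 - 2w^2 - 6w + 6) − 51| < ε.
(3w^3 - 2w^2 - 6w + 6) − 51 = 3w^3 - 2w^2 - 6w - 45 = (w − 3)(3w^2 + 7w + 15).
So |(3w^3 - 2w^2 - 6w + 6) − 51| = |w − 3|·|3w^2 + 7w + 15|.
Require δ ≤ 1. Then |w − 3| < 1 gives |w| < 4, and by the triangle inequality |3w^2 + 7w + 15| ≤ 3·4^2 + 7·4 + 15 = 91.
Hence |(3w^3 - 2w^2 - 6w + 6) − 51| ≤ 91|w − 3| < ε provided |w − 3| < ε/91.
Take δ = min(1, ε/91). Then 0 < |w − 3| < δ gives both |w − 3| < 1 and |w − 3| < ε/91, so |(3w^3 - 2w^2 - 6w + 6) − 51| < ε.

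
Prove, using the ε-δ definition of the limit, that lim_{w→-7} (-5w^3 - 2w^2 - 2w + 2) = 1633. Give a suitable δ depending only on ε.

Suppose ε > 0. We want δ > 0 such that 0 < |w + 7| < δ implies |(-5w^3 - 2w^2 - 2w + 2) − 1633| < ε.
(-5w^3 - 2w^2 - 2w + 2) − 1633 = -5w^3 - 2w^2 - 2w - 1631 = (w + 7)(-5w^2 + 33w - 233).
So |(-5w^3 - 2w^2 - 2w + 2) − 1633| = |w + 7|·|-5w^2 + 33w - 233|.
Assume first that |w + 7| < 2, so |w| < 9. Then |-5w^2 + 33w - 233| ≤ 5·9^2 + 33·9 + 233 = 935.
Hence |(-5w^3 - 2w^2 - 2w + 2) − 1633| ≤ 935|w + 7| < ε provided |w + 7| < ε/935.
Choosing δ = min(2, ε/935) ensures both conditions, hence |(-5w^3 - 2w^2 - 2w + 2) − 1633| < ε.

δ = min(2, ε/935)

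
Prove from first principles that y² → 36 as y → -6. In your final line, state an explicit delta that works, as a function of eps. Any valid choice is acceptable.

delta = min(1, eps/13)

Let eps > 0. We seek delta > 0 with 0 < |y + 6| < delta ⇒ |y² − 36| < eps.
Factor: y² − 36 = (y + 6)(y - 6), so |y² − 36| = |y + 6|·|y - 6|.
Restrict delta ≤ 1. Then |y + 6| < 1 gives |y| < 7, so by the triangle inequality |y - 6| ≤ 7 + 6 = 13.
Hence |y² − 36| ≤ 13|y + 6|, which is < eps once |y + 6| < eps/13.
Take delta = min(1, eps/13). If 0 < |y + 6| < delta then both bounds hold and |y² − 36| ≤ 13|y + 6| < 13·(eps/13) = eps.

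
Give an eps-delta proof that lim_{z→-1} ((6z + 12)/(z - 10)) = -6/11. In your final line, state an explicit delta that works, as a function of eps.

Fix eps > 0. We want delta > 0 with 0 < |z + 1| < delta ⇒ |(6z + 12)/(z - 10) + 6/11| < eps.
Combining over a common denominator, (6z + 12)/(z - 10) + 6/11 = [(6z + 12)·(-11) − 6·(z - 10)] / [(-11)·(z - 10)] = -72(z + 1) / ((-11)(z - 10)).
So |(6z + 12)/(z - 10) + 6/11| = 72|z + 1| / (11·|z − 10|).
Require delta ≤ 11/2, so |z − 10| ≥ |-11| − |z + 1| > 11 − 11/2 = 11/2.
Hence |(6z + 12)/(z - 10) + 6/11| < 72|z + 1|/(11·(11/2)) = (144/121)|z + 1|, which is < eps once |z + 1| < (121/144)eps.
Take delta = min(11/2, (121/144)eps). Then 0 < |z + 1| < delta forces both bounds, so |(6z + 12)/(z - 10) + 6/11| < eps.

delta = min(11/2, (121/144)eps)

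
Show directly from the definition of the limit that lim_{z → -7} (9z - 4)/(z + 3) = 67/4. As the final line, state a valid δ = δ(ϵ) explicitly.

δ = min(2, (8/31)ϵ)

Suppose ϵ > 0. We want δ > 0 with 0 < |z + 7| < δ ⇒ |(9z - 4)/(z + 3) − (67/4)| < ϵ.
Combining over a common denominator, (9z - 4)/(z + 3) − (67/4) = [(9z - 4)·(-4) − (-67)·(z + 3)] / [(-4)·(z + 3)] = 31(z + 7) / ((-4)(z + 3)).
So |(9z - 4)/(z + 3) − (67/4)| = 31|z + 7| / (4·|z + 3|).
Require δ ≤ 2, so |z + 3| ≥ |-4| − |z + 7| > 4 − 2 = 2.
Hence |(9z - 4)/(z + 3) − (67/4)| < 31|z + 7|/(4·2) = (31/8)|z + 7|, which is < ϵ once |z + 7| < (8/31)ϵ.
Take δ = min(2, (8/31)ϵ). Then 0 < |z + 7| < δ forces both bounds, so |(9z - 4)/(z + 3) − (67/4)| < ϵ.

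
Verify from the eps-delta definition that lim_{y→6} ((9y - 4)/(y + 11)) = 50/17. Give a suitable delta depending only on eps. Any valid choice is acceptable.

Let eps > 0 be given. We want delta > 0 with 0 < |y − 6| < delta ⇒ |(9y - 4)/(y + 11) − (50/17)| < eps.
Combining over a common denominator, (9y - 4)/(y + 11) − (50/17) = [(9y - 4)·17 − 50·(y + 11)] / [17·(y + 11)] = 103(y − 6) / (17(y + 11)).
So |(9y - 4)/(y + 11) − (50/17)| = 103|y − 6| / (17·|y + 11|).
Restrict delta ≤ 17/2. Then |y − 6| < 17/2 gives |y + 11| = |(y − 6) + 17| ≥ 17 − 17/2 = 17/2.
Hence |(9y - 4)/(y + 11) − (50/17)| < 103|y − 6|/(17·(17/2)) = (206/289)|y − 6|, which is < eps once |y − 6| < (289/206)eps.
Take delta = min(17/2, (289/206)eps). Then 0 < |y − 6| < delta forces both bounds, so |(9y - 4)/(y + 11) − (50/17)| < eps.

delta = min(17/2, (289/206)eps)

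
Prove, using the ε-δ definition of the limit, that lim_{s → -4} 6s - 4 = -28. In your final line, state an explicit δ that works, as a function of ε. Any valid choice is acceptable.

δ = ε/6

Let ε > 0 be given. We need δ > 0 so that 0 < |s + 4| < δ implies |(6s - 4) + 28| < ε.
Since (6s - 4) + 28 = 6(s + 4), we have |(6s - 4) + 28| = 6|s + 4|.
So 6|s + 4| < ε exactly when |s + 4| < ε/6.
Take δ = ε/6. If 0 < |s + 4| < δ then |(6s - 4) + 28| = 6|s + 4| < 6·(ε/6) = ε.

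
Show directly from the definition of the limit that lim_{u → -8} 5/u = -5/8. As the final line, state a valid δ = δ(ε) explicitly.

δ = min(4, (32/5)ε)

Suppose ε > 0. We seek δ > 0 such that 0 < |u + 8| < δ implies |5/u + 5/8| < ε.
|5/u + 5/8| = 5·|-8 − u|/(8·|u|) = 5|u + 8|/(8|u|).
Require δ ≤ 4 so that |u| > 8 − 4 = 4, hence 8|u| > 32.
Then |5/u + 5/8| < 5|u + 8|/32, which is < ε when |u + 8| < (32/5)ε.
Take δ = min(4, (32/5)ε). Then 0 < |u + 8| < δ gives both |u + 8| < 4 and |u + 8| < (32/5)ε, so |5/u + 5/8| < ε.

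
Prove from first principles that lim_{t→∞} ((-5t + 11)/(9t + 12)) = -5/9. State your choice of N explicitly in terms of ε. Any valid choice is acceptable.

N = (53/27)/ε

Fix ε > 0. We seek N > 0 such that t > N implies |(-5t + 11)/(9t + 12) + 5/9| < ε.
(-5t + 11)/(9t + 12) + 5/9 = (9(-5t + 11) − (-5)(9t + 12)) / (9(9t + 12)) = 159/(9(9t + 12)).
For t > 0 we have 9t + 12 > 9t, so |(-5t + 11)/(9t + 12) + 5/9| = 159/(9(9t + 12)) < 159/(9·9t) = (53/27)/t.
Thus |(-5t + 11)/(9t + 12) + 5/9| < ε whenever t > (53/27)/ε.
Take N = (53/27)/ε. If t > N then |(-5t + 11)/(9t + 12) + 5/9| < (53/27)/t < ε.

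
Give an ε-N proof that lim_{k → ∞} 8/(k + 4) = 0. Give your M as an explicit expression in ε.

M = 8/ε

Let ε > 0 be given. For k ≥ 1, |8/(k + 4) − 0| = 8/(k + 4) ≤ 8/k.
We need 8/k < ε, i.e. k > 8/ε.
Take M = 8/ε. If k > M then |8/(k + 4)| ≤ 8/k < ε.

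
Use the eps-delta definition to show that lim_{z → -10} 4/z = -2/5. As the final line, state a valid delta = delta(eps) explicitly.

delta = min(5, (25/2)eps)

Suppose eps > 0. We seek delta > 0 such that 0 < |z + 10| < delta implies |4/z + 2/5| < eps.
|4/z + 2/5| = 4·|-10 − z|/(10·|z|) = 4|z + 10|/(10|z|).
Restrict delta ≤ 5. Then |z + 10| < 5 gives |z| > 5, so 10|z| > 50.
Then |4/z + 2/5| < 4|z + 10|/50, which is < eps when |z + 10| < (25/2)eps.
Take delta = min(5, (25/2)eps). Then 0 < |z + 10| < delta gives both |z + 10| < 5 and |z + 10| < (25/2)eps, so |4/z + 2/5| < eps.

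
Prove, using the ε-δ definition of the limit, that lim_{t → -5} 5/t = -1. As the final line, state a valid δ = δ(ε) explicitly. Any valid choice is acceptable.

δ = min(5/2, (5/2)ε)

Let ε > 0 be given. We seek δ > 0 such that 0 < |t + 5| < δ implies |5/t + 1| < ε.
|5/t + 1| = 5·|-5 − t|/(5·|t|) = 5|t + 5|/(5|t|).
Require δ ≤ 5/2 so that |t| > 5 − 5/2 = 5/2, hence 5|t| > 25/2.
Then |5/t + 1| < 5|t + 5|/(25/2), which is < ε when |t + 5| < (5/2)ε.
Take δ = min(5/2, (5/2)ε). Then 0 < |t + 5| < δ gives both |t + 5| < 5/2 and |t + 5| < (5/2)ε, so |5/t + 1| < ε.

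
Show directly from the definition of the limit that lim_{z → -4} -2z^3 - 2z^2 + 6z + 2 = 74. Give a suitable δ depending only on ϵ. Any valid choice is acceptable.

δ = min(1, ϵ/98)

Fix ϵ > 0. We want δ > 0 such that 0 < |z + 4| < δ implies |(-2z^3 - 2z^2 + 6z + 2) − 74| < ϵ.
(-2z^3 - 2z^2 + 6z + 2) − 74 = -2z^3 - 2z^2 + 6z - 72 = (z + 4)(-2z^2 + 6z - 18).
So |(-2z^3 - 2z^2 + 6z + 2) − 74| = |z + 4|·|-2z^2 + 6z - 18|.
Assume first that |z + 4| < 1, so |z| < 5. Then |-2z^2 + 6z - 18| ≤ 2·5^2 + 6·5 + 18 = 98.
Hence |(-2z^3 - 2z^2 + 6z + 2) − 74| ≤ 98|z + 4| < ϵ provided |z + 4| < ϵ/98.
Take δ = min(1, ϵ/98). Then 0 < |z + 4| < δ gives both |z + 4| < 1 and |z + 4| < ϵ/98, so |(-2z^3 - 2z^2 + 6z + 2) − 74| < ϵ.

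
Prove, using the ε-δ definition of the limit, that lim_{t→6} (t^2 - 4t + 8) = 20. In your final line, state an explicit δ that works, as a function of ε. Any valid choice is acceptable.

δ = min(2, ε/10)

Let ε > 0. We want δ > 0 such that 0 < |t − 6| < δ implies |(t^2 - 4t + 8) − 20| < ε.
(t^2 - 4t + 8) − 20 = t^2 - 4t - 12 = (t − 6)(t + 2).
So |(t^2 - 4t + 8) − 20| = |t − 6|·|t + 2|.
Assume first that |t − 6| < 2, so |t| < 8. Then |t + 2| ≤ 8 + 2 = 10.
Hence |(t^2 - 4t + 8) − 20| ≤ 10|t − 6| < ε provided |t − 6| < ε/10.
Take δ = min(2, ε/10). Then 0 < |t − 6| < δ gives both |t − 6| < 2 and |t − 6| < ε/10, so |(t^2 - 4t + 8) − 20| < ε.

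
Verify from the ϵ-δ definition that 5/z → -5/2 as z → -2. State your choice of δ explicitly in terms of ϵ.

δ = min(1, (2/5)ϵ)

Let ϵ > 0. We seek δ > 0 such that 0 < |z + 2| < δ implies |5/z + 5/2| < ϵ.
|5/z + 5/2| = 5·|-2 − z|/(2·|z|) = 5|z + 2|/(2|z|).
Restrict δ ≤ 1. Then |z + 2| < 1 gives |z| > 1, so 2|z| > 2.
Then |5/z + 5/2| < 5|z + 2|/2, which is < ϵ when |z + 2| < (2/5)ϵ.
Take δ = min(1, (2/5)ϵ). Then 0 < |z + 2| < δ gives both |z + 2| < 1 and |z + 2| < (2/5)ϵ, so |5/z + 5/2| < ϵ.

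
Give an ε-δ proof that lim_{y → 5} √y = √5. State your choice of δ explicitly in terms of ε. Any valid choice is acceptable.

Fix ε > 0. We want δ > 0 such that 0 < |y − 5| < δ implies |√y − √5| < ε.
Multiplying by the conjugate, |√y − √5| = |y − 5|/(√y + √5).
Restrict δ ≤ 5 so that |y − 5| < 5 forces y > 0, and then √y + √5 > √5.
Hence |√y − √5| < |y − 5|/√5, which is < ε once |y − 5| < √5·ε.
Take δ = min(5, √5·ε). If 0 < |y − 5| < δ then y > 0 and |√y − √5| < |y − 5|/√5 < ε.

δ = min(5, √5·ε)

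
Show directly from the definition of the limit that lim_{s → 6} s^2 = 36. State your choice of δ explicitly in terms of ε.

Let ε > 0. We seek δ > 0 with 0 < |s − 6| < δ ⇒ |s^2 − 36| < ε.
Factor: s^2 − 36 = (s − 6)(s + 6), so |s^2 − 36| = |s − 6|·|s + 6|.
Restrict δ ≤ 1. Then |s − 6| < 1 gives |s| < 7, so by the triangle inequality |s + 6| ≤ 7 + 6 = 13.
Hence |s^2 − 36| ≤ 13|s − 6|, which is < ε once |s − 6| < ε/13.
Take δ = min(1, ε/13). If 0 < |s − 6| < δ then both bounds hold and |s^2 − 36| ≤ 13|s − 6| < 13·(ε/13) = ε.

δ = min(1, ε/13)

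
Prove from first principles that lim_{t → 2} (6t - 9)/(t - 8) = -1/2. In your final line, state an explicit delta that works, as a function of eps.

delta = min(3, (6/13)eps)

Suppose eps > 0. We want delta > 0 with 0 < |t − 2| < delta ⇒ |(6t - 9)/(t - 8) + 1/2| < eps.
Combining over a common denominator, (6t - 9)/(t - 8) + 1/2 = [(6t - 9)·(-6) − 3·(t - 8)] / [(-6)·(t - 8)] = -39(t − 2) / ((-6)(t - 8)).
So |(6t - 9)/(t - 8) + 1/2| = 39|t − 2| / (6·|t − 8|).
Restrict delta ≤ 3. Then |t − 2| < 3 gives |t − 8| = |(t − 2) + (-6)| ≥ 6 − 3 = 3.
Hence |(6t - 9)/(t - 8) + 1/2| < 39|t − 2|/(6·3) = (13/6)|t − 2|, which is < eps once |t − 2| < (6/13)eps.
Take delta = min(3, (6/13)eps). Then 0 < |t − 2| < delta forces both bounds, so |(6t - 9)/(t - 8) + 1/2| < eps.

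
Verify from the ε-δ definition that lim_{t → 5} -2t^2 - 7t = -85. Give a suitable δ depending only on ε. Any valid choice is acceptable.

Fix ε > 0. We want δ > 0 such that 0 < |t − 5| < δ implies |(-2t^2 - 7t) + 85| < ε.
(-2t^2 - 7t) + 85 = -2t^2 - 7t + 85 = (t − 5)(-2t - 17).
So |(-2t^2 - 7t) + 85| = |t − 5|·|-2t - 17|.
Assume first that |t − 5| < 2, so |t| < 7. Then |-2t - 17| ≤ 2·7 + 17 = 31.
Hence |(-2t^2 - 7t) + 85| ≤ 31|t − 5| < ε provided |t − 5| < ε/31.
Take δ = min(2, ε/31). Then 0 < |t − 5| < δ gives both |t − 5| < 2 and |t − 5| < ε/31, so |(-2t^2 - 7t) + 85| < ε.

δ = min(2, ε/31)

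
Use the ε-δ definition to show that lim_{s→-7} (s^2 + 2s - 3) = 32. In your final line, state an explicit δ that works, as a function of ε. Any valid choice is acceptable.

δ = min(1, ε/13)

Suppose ε > 0. We want δ > 0 such that 0 < |s + 7| < δ implies |(s^2 + 2s - 3) − 32| < ε.
(s^2 + 2s - 3) − 32 = s^2 + 2s - 35 = (s + 7)(s - 5).
So |(s^2 + 2s - 3) − 32| = |s + 7|·|s - 5|.
Require δ ≤ 1. Then |s + 7| < 1 gives |s| < 8, and by the triangle inequality |s - 5| ≤ 8 + 5 = 13.
Hence |(s^2 + 2s - 3) − 32| ≤ 13|s + 7| < ε provided |s + 7| < ε/13.
Take δ = min(1, ε/13). Then 0 < |s + 7| < δ gives both |s + 7| < 1 and |s + 7| < ε/13, so |(s^2 + 2s - 3) − 32| < ε.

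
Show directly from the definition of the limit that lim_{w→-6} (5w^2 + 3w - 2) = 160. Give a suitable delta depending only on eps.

Suppose eps > 0. We want delta > 0 such that 0 < |w + 6| < delta implies |(5w^2 + 3w - 2) − 160| < eps.
(5w^2 + 3w - 2) − 160 = 5w^2 + 3w - 162 = (w + 6)(5w - 27).
So |(5w^2 + 3w - 2) − 160| = |w + 6|·|5w - 27|.
Assume first that |w + 6| < 1, so |w| < 7. Then |5w - 27| ≤ 5·7 + 27 = 62.
Hence |(5w^2 + 3w - 2) − 160| ≤ 62|w + 6| < eps provided |w + 6| < eps/62.
Choosing delta = min(1, eps/62) ensures both conditions, hence |(5w^2 + 3w - 2) − 160| < eps.

delta = min(1, eps/62)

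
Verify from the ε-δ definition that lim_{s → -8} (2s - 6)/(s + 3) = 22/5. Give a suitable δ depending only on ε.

δ = min(5/2, (25/24)ε)

Suppose ε > 0. We want δ > 0 with 0 < |s + 8| < δ ⇒ |(2s - 6)/(s + 3) − (22/5)| < ε.
Combining over a common denominator, (2s - 6)/(s + 3) − (22/5) = [(2s - 6)·(-5) − (-22)·(s + 3)] / [(-5)·(s + 3)] = 12(s + 8) / ((-5)(s + 3)).
So |(2s - 6)/(s + 3) − (22/5)| = 12|s + 8| / (5·|s + 3|).
Restrict δ ≤ 5/2. Then |s + 8| < 5/2 gives |s + 3| = |(s + 8) + (-5)| ≥ 5 − 5/2 = 5/2.
Hence |(2s - 6)/(s + 3) − (22/5)| < 12|s + 8|/(5·(5/2)) = (24/25)|s + 8|, which is < ε once |s + 8| < (25/24)ε.
Take δ = min(5/2, (25/24)ε). Then 0 < |s + 8| < δ forces both bounds, so |(2s - 6)/(s + 3) − (22/5)| < ε.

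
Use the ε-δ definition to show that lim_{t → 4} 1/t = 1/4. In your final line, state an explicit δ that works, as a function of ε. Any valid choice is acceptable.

δ = min(2, 8ε)

Let ε > 0. We seek δ > 0 such that 0 < |t − 4| < δ implies |1/t − (1/4)| < ε.
|1/t − (1/4)| = |4 − t|/(4·|t|) = |t − 4|/(4|t|).
Restrict δ ≤ 2. Then |t − 4| < 2 gives |t| > 2, so 4|t| > 8.
Then |1/t − (1/4)| < |t − 4|/8, which is < ε when |t − 4| < 8ε.
Take δ = min(2, 8ε). Then 0 < |t − 4| < δ gives both |t − 4| < 2 and |t − 4| < 8ε, so |1/t − (1/4)| < ε.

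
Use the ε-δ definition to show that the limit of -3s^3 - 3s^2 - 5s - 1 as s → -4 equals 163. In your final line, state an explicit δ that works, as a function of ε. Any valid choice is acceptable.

δ = min(1, ε/161)

Let ε > 0. We want δ > 0 such that 0 < |s + 4| < δ implies |(-3s^3 - 3s^2 - 5s - 1) − 163| < ε.
(-3s^3 - 3s^2 - 5s - 1) − 163 = -3s^3 - 3s^2 - 5s - 164 = (s + 4)(-3s^2 + 9s - 41).
So |(-3s^3 - 3s^2 - 5s - 1) − 163| = |s + 4|·|-3s^2 + 9s - 41|.
Require δ ≤ 1. Then |s + 4| < 1 gives |s| < 5, and by the triangle inequality |-3s^2 + 9s - 41| ≤ 3·5^2 + 9·5 + 41 = 161.
Hence |(-3s^3 - 3s^2 - 5s - 1) − 163| ≤ 161|s + 4| < ε provided |s + 4| < ε/161.
Choosing δ = min(1, ε/161) ensures both conditions, hence |(-3s^3 - 3s^2 - 5s - 1) − 163| < ε.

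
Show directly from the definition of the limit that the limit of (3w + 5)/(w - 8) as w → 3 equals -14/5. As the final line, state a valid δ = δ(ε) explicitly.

δ = min(5/2, (25/58)ε)

Let ε > 0. We want δ > 0 with 0 < |w − 3| < δ ⇒ |(3w + 5)/(w - 8) + 14/5| < ε.
Combining over a common denominator, (3w + 5)/(w - 8) + 14/5 = [(3w + 5)·(-5) − 14·(w - 8)] / [(-5)·(w - 8)] = -29(w − 3) / ((-5)(w - 8)).
So |(3w + 5)/(w - 8) + 14/5| = 29|w − 3| / (5·|w − 8|).
Require δ ≤ 5/2, so |w − 8| ≥ |-5| − |w − 3| > 5 − 5/2 = 5/2.
Hence |(3w + 5)/(w - 8) + 14/5| < 29|w − 3|/(5·(5/2)) = (58/25)|w − 3|, which is < ε once |w − 3| < (25/58)ε.
Take δ = min(5/2, (25/58)ε). Then 0 < |w − 3| < δ forces both bounds, so |(3w + 5)/(w - 8) + 14/5| < ε.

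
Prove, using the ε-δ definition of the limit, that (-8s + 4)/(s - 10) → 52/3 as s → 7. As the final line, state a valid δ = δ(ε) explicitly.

δ = min(3/2, (9/152)ε)

Let ε > 0 be given. We want δ > 0 with 0 < |s − 7| < δ ⇒ |(-8s + 4)/(s - 10) − (52/3)| < ε.
Combining over a common denominator, (-8s + 4)/(s - 10) − (52/3) = [(-8s + 4)·(-3) − (-52)·(s - 10)] / [(-3)·(s - 10)] = 76(s − 7) / ((-3)(s - 10)).
So |(-8s + 4)/(s - 10) − (52/3)| = 76|s − 7| / (3·|s − 10|).
Restrict δ ≤ 3/2. Then |s − 7| < 3/2 gives |s − 10| = |(s − 7) + (-3)| ≥ 3 − 3/2 = 3/2.
Hence |(-8s + 4)/(s - 10) − (52/3)| < 76|s − 7|/(3·(3/2)) = (152/9)|s − 7|, which is < ε once |s − 7| < (9/152)ε.
Take δ = min(3/2, (9/152)ε). Then 0 < |s − 7| < δ forces both bounds, so |(-8s + 4)/(s - 10) − (52/3)| < ε.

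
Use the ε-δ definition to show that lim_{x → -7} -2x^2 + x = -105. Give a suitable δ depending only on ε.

Suppose ε > 0. We want δ > 0 such that 0 < |x + 7| < δ implies |(-2x^2 + x) + 105| < ε.
(-2x^2 + x) + 105 = -2x^2 + x + 105 = (x + 7)(-2x + 15).
So |(-2x^2 + x) + 105| = |x + 7|·|-2x + 15|.
Require δ ≤ 1. Then |x + 7| < 1 gives |x| < 8, and by the triangle inequality |-2x + 15| ≤ 2·8 + 15 = 31.
Hence |(-2x^2 + x) + 105| ≤ 31|x + 7| < ε provided |x + 7| < ε/31.
Choosing δ = min(1, ε/31) ensures both conditions, hence |(-2x^2 + x) + 105| < ε.

δ = min(1, ε/31)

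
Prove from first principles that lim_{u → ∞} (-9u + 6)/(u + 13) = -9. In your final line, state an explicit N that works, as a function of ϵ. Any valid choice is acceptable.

N = 123/ϵ

Fix ϵ > 0. We seek N > 0 such that u > N implies |(-9u + 6)/(u + 13) + 9| < ϵ.
(-9u + 6)/(u + 13) + 9 = ((-9u + 6) − (-9)(u + 13)) / ((u + 13)) = 123/((u + 13)).
For u > 0 we have u + 13 > u, so |(-9u + 6)/(u + 13) + 9| = 123/((u + 13)) < 123/(u) = 123/u.
Thus |(-9u + 6)/(u + 13) + 9| < ϵ whenever u > 123/ϵ.
Take N = 123/ϵ. If u > N then |(-9u + 6)/(u + 13) + 9| < 123/u < ϵ.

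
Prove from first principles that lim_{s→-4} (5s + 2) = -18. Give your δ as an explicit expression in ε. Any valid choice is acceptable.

δ = ε/5

Let ε > 0 be given. We need δ > 0 so that 0 < |s + 4| < δ implies |(5s + 2) + 18| < ε.
|(5s + 2) + 18| = |5s + 20| = 5|s + 4|.
So 5|s + 4| < ε exactly when |s + 4| < ε/5.
Choosing δ = ε/5 gives |(5s + 2) + 18| = 5|s + 4| < ε whenever |s + 4| < δ.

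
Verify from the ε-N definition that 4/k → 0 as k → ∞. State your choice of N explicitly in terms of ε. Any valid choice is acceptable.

N = 4/ε

Suppose ε > 0. For k ≥ 1, |4/k − 0| = 4/(k) ≤ 4/k.
We need 4/k < ε, i.e. k > 4/ε.
Take N = 4/ε. If k > N then |4/k| ≤ 4/k < ε.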